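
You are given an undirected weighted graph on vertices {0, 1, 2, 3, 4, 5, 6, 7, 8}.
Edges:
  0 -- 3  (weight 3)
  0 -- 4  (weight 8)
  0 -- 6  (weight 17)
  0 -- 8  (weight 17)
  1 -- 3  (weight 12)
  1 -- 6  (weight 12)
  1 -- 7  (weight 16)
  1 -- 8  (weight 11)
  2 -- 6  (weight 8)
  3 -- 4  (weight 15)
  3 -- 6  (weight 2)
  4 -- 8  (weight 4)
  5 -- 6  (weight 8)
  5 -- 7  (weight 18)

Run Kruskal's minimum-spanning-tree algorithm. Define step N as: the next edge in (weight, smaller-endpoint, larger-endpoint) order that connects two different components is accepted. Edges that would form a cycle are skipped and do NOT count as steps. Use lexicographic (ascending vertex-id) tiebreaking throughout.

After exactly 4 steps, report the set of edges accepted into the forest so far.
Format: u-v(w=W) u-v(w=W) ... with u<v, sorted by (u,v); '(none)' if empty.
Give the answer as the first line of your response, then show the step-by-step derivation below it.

0-3(w=3) 0-4(w=8) 3-6(w=2) 4-8(w=4)

step 1: add edge 3-6 (w=2); MST = {3-6(w=2)}
step 2: add edge 0-3 (w=3); MST = {0-3(w=3) 3-6(w=2)}
step 3: add edge 4-8 (w=4); MST = {0-3(w=3) 3-6(w=2) 4-8(w=4)}
step 4: add edge 0-4 (w=8); MST = {0-3(w=3) 0-4(w=8) 3-6(w=2) 4-8(w=4)}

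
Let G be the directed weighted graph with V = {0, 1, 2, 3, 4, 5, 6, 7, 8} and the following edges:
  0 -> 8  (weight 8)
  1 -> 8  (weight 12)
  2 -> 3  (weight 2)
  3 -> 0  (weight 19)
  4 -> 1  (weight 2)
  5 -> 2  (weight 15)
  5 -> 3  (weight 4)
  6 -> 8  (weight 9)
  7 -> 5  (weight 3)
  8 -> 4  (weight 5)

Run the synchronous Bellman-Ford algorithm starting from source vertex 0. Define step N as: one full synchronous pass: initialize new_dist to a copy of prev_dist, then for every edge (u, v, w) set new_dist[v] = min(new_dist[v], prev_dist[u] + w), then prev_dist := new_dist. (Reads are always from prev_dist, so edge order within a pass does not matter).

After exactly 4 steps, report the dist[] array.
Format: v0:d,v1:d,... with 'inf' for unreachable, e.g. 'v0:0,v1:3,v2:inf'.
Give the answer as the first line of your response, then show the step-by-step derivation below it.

v0:0,v1:15,v2:inf,v3:inf,v4:13,v5:inf,v6:inf,v7:inf,v8:8

step 1: dist = v0:0,v1:inf,v2:inf,v3:inf,v4:inf,v5:inf,v6:inf,v7:inf,v8:8
step 2: dist = v0:0,v1:inf,v2:inf,v3:inf,v4:13,v5:inf,v6:inf,v7:inf,v8:8
step 3: dist = v0:0,v1:15,v2:inf,v3:inf,v4:13,v5:inf,v6:inf,v7:inf,v8:8
step 4: dist = v0:0,v1:15,v2:inf,v3:inf,v4:13,v5:inf,v6:inf,v7:inf,v8:8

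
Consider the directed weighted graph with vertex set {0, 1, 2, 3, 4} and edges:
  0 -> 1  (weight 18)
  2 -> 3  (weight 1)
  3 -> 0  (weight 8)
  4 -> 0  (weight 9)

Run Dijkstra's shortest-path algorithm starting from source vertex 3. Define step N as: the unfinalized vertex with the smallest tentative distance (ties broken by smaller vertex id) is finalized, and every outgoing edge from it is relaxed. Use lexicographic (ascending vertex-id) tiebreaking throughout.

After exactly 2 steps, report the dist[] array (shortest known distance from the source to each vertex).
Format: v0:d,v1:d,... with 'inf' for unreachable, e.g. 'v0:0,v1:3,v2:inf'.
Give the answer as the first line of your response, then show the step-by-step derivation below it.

v0:8,v1:26,v2:inf,v3:0,v4:inf

step 1: dist = v0:8,v1:inf,v2:inf,v3:0,v4:inf
step 2: dist = v0:8,v1:26,v2:inf,v3:0,v4:inf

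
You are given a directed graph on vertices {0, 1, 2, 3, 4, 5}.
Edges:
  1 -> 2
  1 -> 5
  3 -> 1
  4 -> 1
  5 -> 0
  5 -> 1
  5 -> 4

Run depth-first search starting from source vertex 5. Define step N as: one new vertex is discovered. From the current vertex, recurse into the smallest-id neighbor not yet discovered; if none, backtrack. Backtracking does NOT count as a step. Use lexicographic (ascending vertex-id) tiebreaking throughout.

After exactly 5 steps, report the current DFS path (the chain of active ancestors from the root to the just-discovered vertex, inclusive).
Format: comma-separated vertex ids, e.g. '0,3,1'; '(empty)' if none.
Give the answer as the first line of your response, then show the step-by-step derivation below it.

5,4

step 1: discover 5; path=5; order=5
step 2: discover 0; path=5>0; order=5,0
step 3: discover 1; path=5>1; order=5,0,1
step 4: discover 2; path=5>1>2; order=5,0,1,2
step 5: discover 4; path=5>4; order=5,0,1,2,4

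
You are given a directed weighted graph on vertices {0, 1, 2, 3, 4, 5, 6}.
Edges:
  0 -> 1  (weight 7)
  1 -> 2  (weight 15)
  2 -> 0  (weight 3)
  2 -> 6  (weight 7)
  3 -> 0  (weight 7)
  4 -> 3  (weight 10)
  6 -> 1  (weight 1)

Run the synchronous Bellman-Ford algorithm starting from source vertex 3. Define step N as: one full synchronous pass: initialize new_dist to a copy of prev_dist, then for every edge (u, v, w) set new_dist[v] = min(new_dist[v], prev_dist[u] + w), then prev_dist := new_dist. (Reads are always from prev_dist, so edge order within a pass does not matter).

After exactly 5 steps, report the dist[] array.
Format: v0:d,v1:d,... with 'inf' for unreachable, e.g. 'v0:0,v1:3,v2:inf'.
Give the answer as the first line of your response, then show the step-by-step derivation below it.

v0:7,v1:14,v2:29,v3:0,v4:inf,v5:inf,v6:36

step 1: dist = v0:7,v1:inf,v2:inf,v3:0,v4:inf,v5:inf,v6:inf
step 2: dist = v0:7,v1:14,v2:inf,v3:0,v4:inf,v5:inf,v6:inf
step 3: dist = v0:7,v1:14,v2:29,v3:0,v4:inf,v5:inf,v6:inf
step 4: dist = v0:7,v1:14,v2:29,v3:0,v4:inf,v5:inf,v6:36
step 5: dist = v0:7,v1:14,v2:29,v3:0,v4:inf,v5:inf,v6:36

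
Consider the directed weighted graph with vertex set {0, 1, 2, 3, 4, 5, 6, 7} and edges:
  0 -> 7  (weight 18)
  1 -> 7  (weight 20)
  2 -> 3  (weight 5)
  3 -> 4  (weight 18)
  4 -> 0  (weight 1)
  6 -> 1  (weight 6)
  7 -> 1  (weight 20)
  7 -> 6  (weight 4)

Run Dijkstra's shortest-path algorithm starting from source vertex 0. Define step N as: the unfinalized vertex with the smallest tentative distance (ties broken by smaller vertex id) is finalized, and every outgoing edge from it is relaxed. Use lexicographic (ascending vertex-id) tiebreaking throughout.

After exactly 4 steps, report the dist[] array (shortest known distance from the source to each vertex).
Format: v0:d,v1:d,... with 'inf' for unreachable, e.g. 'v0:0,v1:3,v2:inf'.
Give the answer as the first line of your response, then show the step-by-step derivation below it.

v0:0,v1:28,v2:inf,v3:inf,v4:inf,v5:inf,v6:22,v7:18

step 1: dist = v0:0,v1:inf,v2:inf,v3:inf,v4:inf,v5:inf,v6:inf,v7:18
step 2: dist = v0:0,v1:38,v2:inf,v3:inf,v4:inf,v5:inf,v6:22,v7:18
step 3: dist = v0:0,v1:28,v2:inf,v3:inf,v4:inf,v5:inf,v6:22,v7:18
step 4: dist = v0:0,v1:28,v2:inf,v3:inf,v4:inf,v5:inf,v6:22,v7:18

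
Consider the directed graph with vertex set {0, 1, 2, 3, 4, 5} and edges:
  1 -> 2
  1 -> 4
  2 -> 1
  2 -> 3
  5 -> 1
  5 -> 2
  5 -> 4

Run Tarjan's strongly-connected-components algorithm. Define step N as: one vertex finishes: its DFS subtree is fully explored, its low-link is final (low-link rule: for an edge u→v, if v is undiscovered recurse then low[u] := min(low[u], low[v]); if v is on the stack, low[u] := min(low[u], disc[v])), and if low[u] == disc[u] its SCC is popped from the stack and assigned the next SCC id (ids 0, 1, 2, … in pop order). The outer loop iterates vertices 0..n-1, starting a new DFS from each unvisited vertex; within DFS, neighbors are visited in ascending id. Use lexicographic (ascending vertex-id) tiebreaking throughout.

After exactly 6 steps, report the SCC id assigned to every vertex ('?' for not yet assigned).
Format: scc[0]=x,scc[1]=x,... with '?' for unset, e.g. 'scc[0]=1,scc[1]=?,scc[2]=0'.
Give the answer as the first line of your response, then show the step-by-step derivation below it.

scc[0]=0,scc[1]=3,scc[2]=3,scc[3]=1,scc[4]=2,scc[5]=4

step 1: low=(low[0]=0,low[1]=?,low[2]=?,low[3]=?,low[4]=?,low[5]=?); scc=(scc[0]=0,scc[1]=?,scc[2]=?,scc[3]=?,scc[4]=?,scc[5]=?)
step 2: low=(low[0]=0,low[1]=1,low[2]=1,low[3]=3,low[4]=?,low[5]=?); scc=(scc[0]=0,scc[1]=?,scc[2]=?,scc[3]=1,scc[4]=?,scc[5]=?)
step 3: low=(low[0]=0,low[1]=1,low[2]=1,low[3]=3,low[4]=?,low[5]=?); scc=(scc[0]=0,scc[1]=?,scc[2]=?,scc[3]=1,scc[4]=?,scc[5]=?)
step 4: low=(low[0]=0,low[1]=1,low[2]=1,low[3]=3,low[4]=4,low[5]=?); scc=(scc[0]=0,scc[1]=?,scc[2]=?,scc[3]=1,scc[4]=2,scc[5]=?)
step 5: low=(low[0]=0,low[1]=1,low[2]=1,low[3]=3,low[4]=4,low[5]=?); scc=(scc[0]=0,scc[1]=3,scc[2]=3,scc[3]=1,scc[4]=2,scc[5]=?)
step 6: low=(low[0]=0,low[1]=1,low[2]=1,low[3]=3,low[4]=4,low[5]=5); scc=(scc[0]=0,scc[1]=3,scc[2]=3,scc[3]=1,scc[4]=2,scc[5]=4)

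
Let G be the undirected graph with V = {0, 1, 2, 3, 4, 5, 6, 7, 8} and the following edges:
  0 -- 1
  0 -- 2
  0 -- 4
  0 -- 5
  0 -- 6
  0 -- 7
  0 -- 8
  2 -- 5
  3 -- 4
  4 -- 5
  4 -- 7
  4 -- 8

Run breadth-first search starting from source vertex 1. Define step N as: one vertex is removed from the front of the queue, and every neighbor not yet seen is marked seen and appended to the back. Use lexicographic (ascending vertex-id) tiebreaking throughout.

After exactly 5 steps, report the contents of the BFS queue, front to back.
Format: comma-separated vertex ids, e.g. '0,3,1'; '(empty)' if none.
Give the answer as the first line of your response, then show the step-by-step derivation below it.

6,7,8,3

step 1: dequeue 1; queue=[0]; order=1
step 2: dequeue 0; queue=[2,4,5,6,7,8]; order=1,0
step 3: dequeue 2; queue=[4,5,6,7,8]; order=1,0,2
step 4: dequeue 4; queue=[5,6,7,8,3]; order=1,0,2,4
step 5: dequeue 5; queue=[6,7,8,3]; order=1,0,2,4,5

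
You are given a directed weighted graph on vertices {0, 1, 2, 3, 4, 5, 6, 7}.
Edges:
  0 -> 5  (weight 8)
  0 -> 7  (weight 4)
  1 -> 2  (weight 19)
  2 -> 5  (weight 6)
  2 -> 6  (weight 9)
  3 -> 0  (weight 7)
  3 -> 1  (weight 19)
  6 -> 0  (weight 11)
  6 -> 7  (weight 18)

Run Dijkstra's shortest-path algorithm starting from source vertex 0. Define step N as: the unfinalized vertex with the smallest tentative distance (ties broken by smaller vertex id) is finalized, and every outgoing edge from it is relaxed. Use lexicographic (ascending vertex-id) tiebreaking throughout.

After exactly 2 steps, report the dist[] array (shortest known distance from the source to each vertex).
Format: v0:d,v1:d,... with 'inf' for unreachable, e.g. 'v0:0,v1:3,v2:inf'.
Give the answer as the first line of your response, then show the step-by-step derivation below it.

v0:0,v1:inf,v2:inf,v3:inf,v4:inf,v5:8,v6:inf,v7:4

step 1: dist = v0:0,v1:inf,v2:inf,v3:inf,v4:inf,v5:8,v6:inf,v7:4
step 2: dist = v0:0,v1:inf,v2:inf,v3:inf,v4:inf,v5:8,v6:inf,v7:4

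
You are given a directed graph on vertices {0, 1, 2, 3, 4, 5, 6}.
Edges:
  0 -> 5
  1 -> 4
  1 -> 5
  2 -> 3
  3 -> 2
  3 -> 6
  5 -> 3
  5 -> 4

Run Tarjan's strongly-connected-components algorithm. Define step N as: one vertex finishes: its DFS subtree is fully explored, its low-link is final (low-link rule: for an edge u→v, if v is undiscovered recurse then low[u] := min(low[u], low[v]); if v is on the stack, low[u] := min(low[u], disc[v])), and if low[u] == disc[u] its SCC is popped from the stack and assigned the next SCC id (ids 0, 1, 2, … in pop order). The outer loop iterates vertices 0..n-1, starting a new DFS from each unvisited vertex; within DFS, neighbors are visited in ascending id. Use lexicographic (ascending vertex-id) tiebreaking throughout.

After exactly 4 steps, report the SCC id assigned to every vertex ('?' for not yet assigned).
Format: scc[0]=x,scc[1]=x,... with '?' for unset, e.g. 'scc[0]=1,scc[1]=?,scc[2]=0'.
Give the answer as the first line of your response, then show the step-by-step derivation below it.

scc[0]=?,scc[1]=?,scc[2]=1,scc[3]=1,scc[4]=2,scc[5]=?,scc[6]=0

step 1: low=(low[0]=0,low[1]=?,low[2]=2,low[3]=2,low[4]=?,low[5]=1,low[6]=?); scc=(scc[0]=?,scc[1]=?,scc[2]=?,scc[3]=?,scc[4]=?,scc[5]=?,scc[6]=?)
step 2: low=(low[0]=0,low[1]=?,low[2]=2,low[3]=2,low[4]=?,low[5]=1,low[6]=4); scc=(scc[0]=?,scc[1]=?,scc[2]=?,scc[3]=?,scc[4]=?,scc[5]=?,scc[6]=0)
step 3: low=(low[0]=0,low[1]=?,low[2]=2,low[3]=2,low[4]=?,low[5]=1,low[6]=4); scc=(scc[0]=?,scc[1]=?,scc[2]=1,scc[3]=1,scc[4]=?,scc[5]=?,scc[6]=0)
step 4: low=(low[0]=0,low[1]=?,low[2]=2,low[3]=2,low[4]=5,low[5]=1,low[6]=4); scc=(scc[0]=?,scc[1]=?,scc[2]=1,scc[3]=1,scc[4]=2,scc[5]=?,scc[6]=0)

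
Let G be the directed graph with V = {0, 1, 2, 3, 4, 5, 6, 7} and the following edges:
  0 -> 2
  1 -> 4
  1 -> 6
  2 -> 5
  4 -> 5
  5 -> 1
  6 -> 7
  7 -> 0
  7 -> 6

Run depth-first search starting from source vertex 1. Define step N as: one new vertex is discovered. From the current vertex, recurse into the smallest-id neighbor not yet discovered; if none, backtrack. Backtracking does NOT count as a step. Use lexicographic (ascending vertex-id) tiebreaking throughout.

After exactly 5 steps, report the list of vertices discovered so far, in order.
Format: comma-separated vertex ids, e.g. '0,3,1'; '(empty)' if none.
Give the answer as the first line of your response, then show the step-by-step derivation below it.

1,4,5,6,7

step 1: discover 1; path=1; order=1
step 2: discover 4; path=1>4; order=1,4
step 3: discover 5; path=1>4>5; order=1,4,5
step 4: discover 6; path=1>6; order=1,4,5,6
step 5: discover 7; path=1>6>7; order=1,4,5,6,7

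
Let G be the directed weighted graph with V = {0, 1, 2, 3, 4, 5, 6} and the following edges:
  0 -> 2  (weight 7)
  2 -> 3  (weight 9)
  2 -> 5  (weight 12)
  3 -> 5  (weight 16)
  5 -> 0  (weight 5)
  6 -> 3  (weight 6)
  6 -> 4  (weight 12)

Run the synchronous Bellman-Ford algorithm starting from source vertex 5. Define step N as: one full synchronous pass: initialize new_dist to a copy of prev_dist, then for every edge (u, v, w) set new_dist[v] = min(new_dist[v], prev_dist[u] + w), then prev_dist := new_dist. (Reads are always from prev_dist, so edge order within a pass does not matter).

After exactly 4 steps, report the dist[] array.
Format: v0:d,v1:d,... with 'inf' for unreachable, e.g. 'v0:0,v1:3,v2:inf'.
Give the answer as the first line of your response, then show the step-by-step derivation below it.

v0:5,v1:inf,v2:12,v3:21,v4:inf,v5:0,v6:inf

step 1: dist = v0:5,v1:inf,v2:inf,v3:inf,v4:inf,v5:0,v6:inf
step 2: dist = v0:5,v1:inf,v2:12,v3:inf,v4:inf,v5:0,v6:inf
step 3: dist = v0:5,v1:inf,v2:12,v3:21,v4:inf,v5:0,v6:inf
step 4: dist = v0:5,v1:inf,v2:12,v3:21,v4:inf,v5:0,v6:inf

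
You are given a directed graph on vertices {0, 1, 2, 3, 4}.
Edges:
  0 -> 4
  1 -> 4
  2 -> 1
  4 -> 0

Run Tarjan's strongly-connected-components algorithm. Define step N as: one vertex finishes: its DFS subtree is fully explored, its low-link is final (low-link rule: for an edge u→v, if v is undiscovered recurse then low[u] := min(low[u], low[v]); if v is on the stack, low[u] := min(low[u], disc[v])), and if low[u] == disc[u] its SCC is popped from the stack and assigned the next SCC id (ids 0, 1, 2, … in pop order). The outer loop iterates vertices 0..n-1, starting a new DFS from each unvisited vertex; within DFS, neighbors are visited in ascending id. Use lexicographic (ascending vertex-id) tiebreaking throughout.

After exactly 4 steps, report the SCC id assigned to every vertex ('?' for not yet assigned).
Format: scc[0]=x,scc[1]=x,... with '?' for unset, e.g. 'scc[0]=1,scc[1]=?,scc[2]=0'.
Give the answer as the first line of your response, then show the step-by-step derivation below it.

scc[0]=0,scc[1]=1,scc[2]=2,scc[3]=?,scc[4]=0

step 1: low=(low[0]=0,low[1]=?,low[2]=?,low[3]=?,low[4]=0); scc=(scc[0]=?,scc[1]=?,scc[2]=?,scc[3]=?,scc[4]=?)
step 2: low=(low[0]=0,low[1]=?,low[2]=?,low[3]=?,low[4]=0); scc=(scc[0]=0,scc[1]=?,scc[2]=?,scc[3]=?,scc[4]=0)
step 3: low=(low[0]=0,low[1]=2,low[2]=?,low[3]=?,low[4]=0); scc=(scc[0]=0,scc[1]=1,scc[2]=?,scc[3]=?,scc[4]=0)
step 4: low=(low[0]=0,low[1]=2,low[2]=3,low[3]=?,low[4]=0); scc=(scc[0]=0,scc[1]=1,scc[2]=2,scc[3]=?,scc[4]=0)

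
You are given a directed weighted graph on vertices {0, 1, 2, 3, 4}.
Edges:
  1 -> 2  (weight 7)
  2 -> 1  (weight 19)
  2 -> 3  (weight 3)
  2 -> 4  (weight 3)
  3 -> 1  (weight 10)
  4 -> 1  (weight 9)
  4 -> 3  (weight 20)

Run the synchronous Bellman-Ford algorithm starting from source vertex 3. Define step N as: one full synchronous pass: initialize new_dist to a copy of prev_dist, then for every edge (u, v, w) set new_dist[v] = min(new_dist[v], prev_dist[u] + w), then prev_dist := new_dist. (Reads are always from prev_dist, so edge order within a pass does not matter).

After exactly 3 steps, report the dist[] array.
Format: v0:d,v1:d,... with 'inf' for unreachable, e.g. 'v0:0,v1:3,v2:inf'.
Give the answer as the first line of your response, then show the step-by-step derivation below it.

v0:inf,v1:10,v2:17,v3:0,v4:20

step 1: dist = v0:inf,v1:10,v2:inf,v3:0,v4:inf
step 2: dist = v0:inf,v1:10,v2:17,v3:0,v4:inf
step 3: dist = v0:inf,v1:10,v2:17,v3:0,v4:20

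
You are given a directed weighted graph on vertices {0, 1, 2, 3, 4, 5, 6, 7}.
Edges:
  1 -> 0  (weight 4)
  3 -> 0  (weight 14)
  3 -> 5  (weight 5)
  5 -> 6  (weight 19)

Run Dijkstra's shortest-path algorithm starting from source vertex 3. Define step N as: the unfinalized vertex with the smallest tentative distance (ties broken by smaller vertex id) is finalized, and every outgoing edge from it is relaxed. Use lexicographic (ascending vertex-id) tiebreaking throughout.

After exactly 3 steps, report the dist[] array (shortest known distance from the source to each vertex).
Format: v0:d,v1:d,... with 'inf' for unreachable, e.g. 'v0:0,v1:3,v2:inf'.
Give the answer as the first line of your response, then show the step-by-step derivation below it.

v0:14,v1:inf,v2:inf,v3:0,v4:inf,v5:5,v6:24,v7:inf

step 1: dist = v0:14,v1:inf,v2:inf,v3:0,v4:inf,v5:5,v6:inf,v7:inf
step 2: dist = v0:14,v1:inf,v2:inf,v3:0,v4:inf,v5:5,v6:24,v7:inf
step 3: dist = v0:14,v1:inf,v2:inf,v3:0,v4:inf,v5:5,v6:24,v7:inf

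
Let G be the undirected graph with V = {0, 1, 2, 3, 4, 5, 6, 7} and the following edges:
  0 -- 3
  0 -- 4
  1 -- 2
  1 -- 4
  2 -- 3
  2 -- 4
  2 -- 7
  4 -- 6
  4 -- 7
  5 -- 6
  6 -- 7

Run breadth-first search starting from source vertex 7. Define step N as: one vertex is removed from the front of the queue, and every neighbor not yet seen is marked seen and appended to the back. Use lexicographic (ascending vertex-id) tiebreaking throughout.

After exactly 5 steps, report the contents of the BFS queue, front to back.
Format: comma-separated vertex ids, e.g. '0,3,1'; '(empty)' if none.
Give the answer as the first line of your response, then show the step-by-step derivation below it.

3,0,5

step 1: dequeue 7; queue=[2,4,6]; order=7
step 2: dequeue 2; queue=[4,6,1,3]; order=7,2
step 3: dequeue 4; queue=[6,1,3,0]; order=7,2,4
step 4: dequeue 6; queue=[1,3,0,5]; order=7,2,4,6
step 5: dequeue 1; queue=[3,0,5]; order=7,2,4,6,1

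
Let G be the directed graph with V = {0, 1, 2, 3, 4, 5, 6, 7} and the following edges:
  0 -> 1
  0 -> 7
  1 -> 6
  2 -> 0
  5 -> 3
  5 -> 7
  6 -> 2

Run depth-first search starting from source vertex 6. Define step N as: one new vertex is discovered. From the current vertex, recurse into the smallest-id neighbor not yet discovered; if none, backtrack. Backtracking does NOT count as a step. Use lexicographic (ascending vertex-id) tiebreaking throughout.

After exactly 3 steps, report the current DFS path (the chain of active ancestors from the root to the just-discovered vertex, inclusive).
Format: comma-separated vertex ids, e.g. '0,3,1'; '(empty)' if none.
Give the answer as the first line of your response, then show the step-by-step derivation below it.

6,2,0

step 1: discover 6; path=6; order=6
step 2: discover 2; path=6>2; order=6,2
step 3: discover 0; path=6>2>0; order=6,2,0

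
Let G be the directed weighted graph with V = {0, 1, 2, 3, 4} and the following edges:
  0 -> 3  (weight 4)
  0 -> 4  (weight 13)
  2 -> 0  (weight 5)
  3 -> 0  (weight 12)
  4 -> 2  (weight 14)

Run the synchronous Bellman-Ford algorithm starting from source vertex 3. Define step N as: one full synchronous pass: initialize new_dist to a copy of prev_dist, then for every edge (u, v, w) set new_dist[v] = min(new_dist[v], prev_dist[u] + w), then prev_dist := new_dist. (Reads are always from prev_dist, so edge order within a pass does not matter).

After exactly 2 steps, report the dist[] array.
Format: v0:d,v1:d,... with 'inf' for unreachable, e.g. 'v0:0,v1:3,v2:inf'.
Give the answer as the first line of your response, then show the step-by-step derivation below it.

v0:12,v1:inf,v2:inf,v3:0,v4:25

step 1: dist = v0:12,v1:inf,v2:inf,v3:0,v4:inf
step 2: dist = v0:12,v1:inf,v2:inf,v3:0,v4:25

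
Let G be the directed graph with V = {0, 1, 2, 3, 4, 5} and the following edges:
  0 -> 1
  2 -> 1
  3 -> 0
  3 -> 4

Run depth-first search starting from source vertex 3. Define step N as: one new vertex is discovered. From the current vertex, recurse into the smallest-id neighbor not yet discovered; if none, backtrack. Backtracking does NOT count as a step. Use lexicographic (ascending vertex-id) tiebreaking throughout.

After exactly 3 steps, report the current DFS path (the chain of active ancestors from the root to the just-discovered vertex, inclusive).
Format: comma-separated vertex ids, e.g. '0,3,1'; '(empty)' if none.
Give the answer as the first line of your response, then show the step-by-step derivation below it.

3,0,1

step 1: discover 3; path=3; order=3
step 2: discover 0; path=3>0; order=3,0
step 3: discover 1; path=3>0>1; order=3,0,1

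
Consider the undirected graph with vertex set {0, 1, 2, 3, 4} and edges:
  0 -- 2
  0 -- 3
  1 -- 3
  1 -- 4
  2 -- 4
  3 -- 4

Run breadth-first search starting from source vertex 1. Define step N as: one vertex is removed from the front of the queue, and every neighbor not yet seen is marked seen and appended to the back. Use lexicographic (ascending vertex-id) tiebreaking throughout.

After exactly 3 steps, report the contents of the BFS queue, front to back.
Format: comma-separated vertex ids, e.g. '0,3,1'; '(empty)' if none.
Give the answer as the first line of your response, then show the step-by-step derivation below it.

0,2

step 1: dequeue 1; queue=[3,4]; order=1
step 2: dequeue 3; queue=[4,0]; order=1,3
step 3: dequeue 4; queue=[0,2]; order=1,3,4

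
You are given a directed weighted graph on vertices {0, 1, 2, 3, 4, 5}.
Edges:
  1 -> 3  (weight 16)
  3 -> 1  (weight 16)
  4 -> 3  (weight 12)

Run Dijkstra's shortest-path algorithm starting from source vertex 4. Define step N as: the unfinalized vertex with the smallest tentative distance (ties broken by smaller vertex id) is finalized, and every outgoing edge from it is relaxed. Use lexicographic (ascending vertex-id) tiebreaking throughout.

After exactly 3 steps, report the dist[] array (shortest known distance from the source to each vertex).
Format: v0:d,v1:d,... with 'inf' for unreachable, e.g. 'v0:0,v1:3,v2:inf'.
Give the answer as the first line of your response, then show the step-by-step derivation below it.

v0:inf,v1:28,v2:inf,v3:12,v4:0,v5:inf

step 1: dist = v0:inf,v1:inf,v2:inf,v3:12,v4:0,v5:inf
step 2: dist = v0:inf,v1:28,v2:inf,v3:12,v4:0,v5:inf
step 3: dist = v0:inf,v1:28,v2:inf,v3:12,v4:0,v5:inf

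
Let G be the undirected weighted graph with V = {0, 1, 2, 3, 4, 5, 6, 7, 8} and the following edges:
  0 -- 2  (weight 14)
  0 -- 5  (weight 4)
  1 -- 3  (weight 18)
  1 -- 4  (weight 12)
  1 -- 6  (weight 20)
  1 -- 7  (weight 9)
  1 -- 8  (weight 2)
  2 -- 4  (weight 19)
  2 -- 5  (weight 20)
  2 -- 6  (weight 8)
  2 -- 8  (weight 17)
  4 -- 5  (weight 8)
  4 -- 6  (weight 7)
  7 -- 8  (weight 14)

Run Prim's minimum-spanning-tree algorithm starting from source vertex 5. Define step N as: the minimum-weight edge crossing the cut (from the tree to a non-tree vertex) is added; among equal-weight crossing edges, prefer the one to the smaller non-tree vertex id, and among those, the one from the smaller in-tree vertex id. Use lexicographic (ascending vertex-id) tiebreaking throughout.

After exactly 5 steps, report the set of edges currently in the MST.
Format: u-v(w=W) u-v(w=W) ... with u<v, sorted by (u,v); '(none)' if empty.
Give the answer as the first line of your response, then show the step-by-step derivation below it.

0-5(w=4) 1-4(w=12) 2-6(w=8) 4-5(w=8) 4-6(w=7)

step 1: add edge 0-5 (w=4); MST = {0-5(w=4)}
step 2: add edge 4-5 (w=8); MST = {0-5(w=4) 4-5(w=8)}
step 3: add edge 4-6 (w=7); MST = {0-5(w=4) 4-5(w=8) 4-6(w=7)}
step 4: add edge 2-6 (w=8); MST = {0-5(w=4) 2-6(w=8) 4-5(w=8) 4-6(w=7)}
step 5: add edge 1-4 (w=12); MST = {0-5(w=4) 1-4(w=12) 2-6(w=8) 4-5(w=8) 4-6(w=7)}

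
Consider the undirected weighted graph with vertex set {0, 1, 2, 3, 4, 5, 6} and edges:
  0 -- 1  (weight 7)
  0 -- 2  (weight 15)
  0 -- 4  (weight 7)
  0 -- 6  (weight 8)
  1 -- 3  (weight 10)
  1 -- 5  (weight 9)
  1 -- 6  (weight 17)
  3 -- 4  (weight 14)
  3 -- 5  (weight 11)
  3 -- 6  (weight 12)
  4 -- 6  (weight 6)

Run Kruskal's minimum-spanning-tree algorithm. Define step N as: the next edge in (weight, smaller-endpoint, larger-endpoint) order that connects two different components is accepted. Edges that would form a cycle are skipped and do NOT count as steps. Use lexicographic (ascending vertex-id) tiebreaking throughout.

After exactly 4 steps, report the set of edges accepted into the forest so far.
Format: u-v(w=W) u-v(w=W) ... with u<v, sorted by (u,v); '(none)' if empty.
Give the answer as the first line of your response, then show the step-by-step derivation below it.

0-1(w=7) 0-4(w=7) 1-5(w=9) 4-6(w=6)

step 1: add edge 4-6 (w=6); MST = {4-6(w=6)}
step 2: add edge 0-1 (w=7); MST = {0-1(w=7) 4-6(w=6)}
step 3: add edge 0-4 (w=7); MST = {0-1(w=7) 0-4(w=7) 4-6(w=6)}
step 4: add edge 1-5 (w=9); MST = {0-1(w=7) 0-4(w=7) 1-5(w=9) 4-6(w=6)}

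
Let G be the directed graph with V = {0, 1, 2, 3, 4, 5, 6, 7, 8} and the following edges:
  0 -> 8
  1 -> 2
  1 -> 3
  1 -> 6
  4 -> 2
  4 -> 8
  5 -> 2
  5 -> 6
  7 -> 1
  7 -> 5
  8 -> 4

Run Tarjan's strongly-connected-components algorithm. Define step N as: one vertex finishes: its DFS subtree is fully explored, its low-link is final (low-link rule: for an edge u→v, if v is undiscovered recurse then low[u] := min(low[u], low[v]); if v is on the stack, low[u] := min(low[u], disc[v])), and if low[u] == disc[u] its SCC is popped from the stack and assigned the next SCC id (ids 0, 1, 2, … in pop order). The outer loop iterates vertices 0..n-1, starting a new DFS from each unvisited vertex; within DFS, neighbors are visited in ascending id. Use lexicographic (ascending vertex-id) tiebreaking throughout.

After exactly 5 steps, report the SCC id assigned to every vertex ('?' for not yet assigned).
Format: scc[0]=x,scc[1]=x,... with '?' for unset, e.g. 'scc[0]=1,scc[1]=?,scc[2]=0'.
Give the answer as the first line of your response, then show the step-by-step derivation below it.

scc[0]=2,scc[1]=?,scc[2]=0,scc[3]=3,scc[4]=1,scc[5]=?,scc[6]=?,scc[7]=?,scc[8]=1

step 1: low=(low[0]=0,low[1]=?,low[2]=3,low[3]=?,low[4]=2,low[5]=?,low[6]=?,low[7]=?,low[8]=1); scc=(scc[0]=?,scc[1]=?,scc[2]=0,scc[3]=?,scc[4]=?,scc[5]=?,scc[6]=?,scc[7]=?,scc[8]=?)
step 2: low=(low[0]=0,low[1]=?,low[2]=3,low[3]=?,low[4]=1,low[5]=?,low[6]=?,low[7]=?,low[8]=1); scc=(scc[0]=?,scc[1]=?,scc[2]=0,scc[3]=?,scc[4]=?,scc[5]=?,scc[6]=?,scc[7]=?,scc[8]=?)
step 3: low=(low[0]=0,low[1]=?,low[2]=3,low[3]=?,low[4]=1,low[5]=?,low[6]=?,low[7]=?,low[8]=1); scc=(scc[0]=?,scc[1]=?,scc[2]=0,scc[3]=?,scc[4]=1,scc[5]=?,scc[6]=?,scc[7]=?,scc[8]=1)
step 4: low=(low[0]=0,low[1]=?,low[2]=3,low[3]=?,low[4]=1,low[5]=?,low[6]=?,low[7]=?,low[8]=1); scc=(scc[0]=2,scc[1]=?,scc[2]=0,scc[3]=?,scc[4]=1,scc[5]=?,scc[6]=?,scc[7]=?,scc[8]=1)
step 5: low=(low[0]=0,low[1]=4,low[2]=3,low[3]=5,low[4]=1,low[5]=?,low[6]=?,low[7]=?,low[8]=1); scc=(scc[0]=2,scc[1]=?,scc[2]=0,scc[3]=3,scc[4]=1,scc[5]=?,scc[6]=?,scc[7]=?,scc[8]=1)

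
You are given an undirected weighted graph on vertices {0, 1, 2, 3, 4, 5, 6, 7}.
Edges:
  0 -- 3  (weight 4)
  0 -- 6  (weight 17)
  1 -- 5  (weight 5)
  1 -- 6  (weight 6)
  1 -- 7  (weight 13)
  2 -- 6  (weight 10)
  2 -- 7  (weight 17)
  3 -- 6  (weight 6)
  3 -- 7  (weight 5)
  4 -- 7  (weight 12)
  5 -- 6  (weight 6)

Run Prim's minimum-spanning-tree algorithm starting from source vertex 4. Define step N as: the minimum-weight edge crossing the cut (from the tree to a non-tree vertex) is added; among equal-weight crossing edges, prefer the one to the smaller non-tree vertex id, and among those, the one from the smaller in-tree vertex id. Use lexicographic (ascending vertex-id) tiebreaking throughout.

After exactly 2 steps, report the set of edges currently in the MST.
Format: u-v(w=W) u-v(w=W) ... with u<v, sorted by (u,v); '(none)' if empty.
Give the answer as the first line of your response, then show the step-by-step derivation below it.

3-7(w=5) 4-7(w=12)

step 1: add edge 4-7 (w=12); MST = {4-7(w=12)}
step 2: add edge 3-7 (w=5); MST = {3-7(w=5) 4-7(w=12)}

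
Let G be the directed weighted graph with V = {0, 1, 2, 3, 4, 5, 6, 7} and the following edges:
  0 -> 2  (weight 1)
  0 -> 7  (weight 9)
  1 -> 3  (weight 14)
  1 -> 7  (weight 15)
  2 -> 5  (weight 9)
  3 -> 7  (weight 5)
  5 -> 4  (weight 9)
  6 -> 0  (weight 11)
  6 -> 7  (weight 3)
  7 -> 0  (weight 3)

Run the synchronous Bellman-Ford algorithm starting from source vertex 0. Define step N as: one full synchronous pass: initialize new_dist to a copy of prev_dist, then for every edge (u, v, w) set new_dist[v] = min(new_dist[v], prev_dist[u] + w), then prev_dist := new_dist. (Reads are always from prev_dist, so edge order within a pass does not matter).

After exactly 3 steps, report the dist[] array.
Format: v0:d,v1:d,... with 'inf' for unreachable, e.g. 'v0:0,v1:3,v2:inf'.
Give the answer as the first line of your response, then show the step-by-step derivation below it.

v0:0,v1:inf,v2:1,v3:inf,v4:19,v5:10,v6:inf,v7:9

step 1: dist = v0:0,v1:inf,v2:1,v3:inf,v4:inf,v5:inf,v6:inf,v7:9
step 2: dist = v0:0,v1:inf,v2:1,v3:inf,v4:inf,v5:10,v6:inf,v7:9
step 3: dist = v0:0,v1:inf,v2:1,v3:inf,v4:19,v5:10,v6:inf,v7:9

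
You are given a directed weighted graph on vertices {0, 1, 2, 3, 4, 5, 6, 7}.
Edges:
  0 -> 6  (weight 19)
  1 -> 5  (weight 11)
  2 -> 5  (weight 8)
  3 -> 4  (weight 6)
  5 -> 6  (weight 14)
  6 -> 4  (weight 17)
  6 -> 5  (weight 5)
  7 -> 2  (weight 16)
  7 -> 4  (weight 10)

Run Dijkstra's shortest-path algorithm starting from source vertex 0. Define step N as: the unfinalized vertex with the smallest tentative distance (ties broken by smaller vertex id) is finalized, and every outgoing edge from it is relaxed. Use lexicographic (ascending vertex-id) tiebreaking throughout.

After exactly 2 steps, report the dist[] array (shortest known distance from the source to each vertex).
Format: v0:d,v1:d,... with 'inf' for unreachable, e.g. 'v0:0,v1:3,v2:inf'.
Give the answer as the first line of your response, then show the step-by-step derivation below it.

v0:0,v1:inf,v2:inf,v3:inf,v4:36,v5:24,v6:19,v7:inf

step 1: dist = v0:0,v1:inf,v2:inf,v3:inf,v4:inf,v5:inf,v6:19,v7:inf
step 2: dist = v0:0,v1:inf,v2:inf,v3:inf,v4:36,v5:24,v6:19,v7:inf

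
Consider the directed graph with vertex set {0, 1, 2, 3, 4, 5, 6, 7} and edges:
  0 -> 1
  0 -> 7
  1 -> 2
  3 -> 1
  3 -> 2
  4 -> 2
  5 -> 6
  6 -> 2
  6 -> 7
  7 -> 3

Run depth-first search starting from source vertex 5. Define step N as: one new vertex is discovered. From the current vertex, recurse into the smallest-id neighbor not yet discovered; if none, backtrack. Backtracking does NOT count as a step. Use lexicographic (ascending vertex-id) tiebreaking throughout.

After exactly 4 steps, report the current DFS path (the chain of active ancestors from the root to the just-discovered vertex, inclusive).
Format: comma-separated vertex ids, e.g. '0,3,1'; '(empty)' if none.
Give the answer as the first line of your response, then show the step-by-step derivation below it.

5,6,7

step 1: discover 5; path=5; order=5
step 2: discover 6; path=5>6; order=5,6
step 3: discover 2; path=5>6>2; order=5,6,2
step 4: discover 7; path=5>6>7; order=5,6,2,7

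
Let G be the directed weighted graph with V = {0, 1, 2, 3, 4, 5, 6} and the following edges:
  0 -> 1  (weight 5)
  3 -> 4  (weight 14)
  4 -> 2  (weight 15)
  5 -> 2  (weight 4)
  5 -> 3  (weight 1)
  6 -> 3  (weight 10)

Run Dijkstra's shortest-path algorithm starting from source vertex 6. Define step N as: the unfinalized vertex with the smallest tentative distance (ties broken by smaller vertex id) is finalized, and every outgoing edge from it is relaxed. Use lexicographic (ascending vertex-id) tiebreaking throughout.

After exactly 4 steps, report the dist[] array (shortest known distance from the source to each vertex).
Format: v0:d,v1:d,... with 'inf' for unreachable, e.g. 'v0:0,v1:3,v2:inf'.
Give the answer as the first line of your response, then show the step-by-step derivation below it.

v0:inf,v1:inf,v2:39,v3:10,v4:24,v5:inf,v6:0

step 1: dist = v0:inf,v1:inf,v2:inf,v3:10,v4:inf,v5:inf,v6:0
step 2: dist = v0:inf,v1:inf,v2:inf,v3:10,v4:24,v5:inf,v6:0
step 3: dist = v0:inf,v1:inf,v2:39,v3:10,v4:24,v5:inf,v6:0
step 4: dist = v0:inf,v1:inf,v2:39,v3:10,v4:24,v5:inf,v6:0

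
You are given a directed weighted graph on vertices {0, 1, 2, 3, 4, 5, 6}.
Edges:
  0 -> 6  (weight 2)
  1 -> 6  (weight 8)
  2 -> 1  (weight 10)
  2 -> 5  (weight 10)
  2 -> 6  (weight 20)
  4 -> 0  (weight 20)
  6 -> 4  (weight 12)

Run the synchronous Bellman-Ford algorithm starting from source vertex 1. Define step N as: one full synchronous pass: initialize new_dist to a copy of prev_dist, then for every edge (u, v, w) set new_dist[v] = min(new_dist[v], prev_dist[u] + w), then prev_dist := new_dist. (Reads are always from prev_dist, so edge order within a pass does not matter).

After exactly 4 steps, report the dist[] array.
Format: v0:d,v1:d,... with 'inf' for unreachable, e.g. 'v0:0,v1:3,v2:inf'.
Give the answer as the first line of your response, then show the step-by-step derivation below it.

v0:40,v1:0,v2:inf,v3:inf,v4:20,v5:inf,v6:8

step 1: dist = v0:inf,v1:0,v2:inf,v3:inf,v4:inf,v5:inf,v6:8
step 2: dist = v0:inf,v1:0,v2:inf,v3:inf,v4:20,v5:inf,v6:8
step 3: dist = v0:40,v1:0,v2:inf,v3:inf,v4:20,v5:inf,v6:8
step 4: dist = v0:40,v1:0,v2:inf,v3:inf,v4:20,v5:inf,v6:8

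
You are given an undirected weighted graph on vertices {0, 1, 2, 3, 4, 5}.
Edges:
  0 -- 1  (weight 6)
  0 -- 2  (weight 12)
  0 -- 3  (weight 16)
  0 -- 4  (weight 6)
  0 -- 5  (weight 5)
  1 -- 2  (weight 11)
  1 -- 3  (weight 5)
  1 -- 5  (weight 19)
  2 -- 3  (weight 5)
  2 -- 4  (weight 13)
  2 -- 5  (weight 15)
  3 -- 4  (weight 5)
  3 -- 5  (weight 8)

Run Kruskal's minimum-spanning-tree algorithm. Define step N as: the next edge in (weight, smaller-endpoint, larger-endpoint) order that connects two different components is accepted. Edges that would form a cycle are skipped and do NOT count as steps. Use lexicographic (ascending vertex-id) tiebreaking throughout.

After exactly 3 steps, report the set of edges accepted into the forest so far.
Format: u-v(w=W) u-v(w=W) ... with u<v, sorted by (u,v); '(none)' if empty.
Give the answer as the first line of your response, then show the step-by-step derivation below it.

0-5(w=5) 1-3(w=5) 2-3(w=5)

step 1: add edge 0-5 (w=5); MST = {0-5(w=5)}
step 2: add edge 1-3 (w=5); MST = {0-5(w=5) 1-3(w=5)}
step 3: add edge 2-3 (w=5); MST = {0-5(w=5) 1-3(w=5) 2-3(w=5)}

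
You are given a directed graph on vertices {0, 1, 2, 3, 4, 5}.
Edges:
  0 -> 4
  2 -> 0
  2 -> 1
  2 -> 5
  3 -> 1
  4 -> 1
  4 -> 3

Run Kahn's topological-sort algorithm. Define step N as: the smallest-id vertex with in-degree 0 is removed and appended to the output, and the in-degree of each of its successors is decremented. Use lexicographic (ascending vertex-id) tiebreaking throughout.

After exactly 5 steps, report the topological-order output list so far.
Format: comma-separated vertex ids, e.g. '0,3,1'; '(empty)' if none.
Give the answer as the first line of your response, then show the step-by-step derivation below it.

2,0,4,3,1

step 1: output 2; order=[2]; indeg=(0,2,0,1,1,0)
step 2: output 0; order=[2,0]; indeg=(0,2,0,1,0,0)
step 3: output 4; order=[2,0,4]; indeg=(0,1,0,0,0,0)
step 4: output 3; order=[2,0,4,3]; indeg=(0,0,0,0,0,0)
step 5: output 1; order=[2,0,4,3,1]; indeg=(0,0,0,0,0,0)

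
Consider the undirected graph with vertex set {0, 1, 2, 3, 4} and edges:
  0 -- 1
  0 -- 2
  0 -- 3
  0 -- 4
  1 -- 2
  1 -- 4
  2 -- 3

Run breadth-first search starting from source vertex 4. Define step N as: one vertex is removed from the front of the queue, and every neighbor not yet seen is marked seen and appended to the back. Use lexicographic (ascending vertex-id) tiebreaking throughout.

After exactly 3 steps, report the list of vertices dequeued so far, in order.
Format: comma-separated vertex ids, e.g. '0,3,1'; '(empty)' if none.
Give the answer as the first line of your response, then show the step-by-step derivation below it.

4,0,1

step 1: dequeue 4; queue=[0,1]; order=4
step 2: dequeue 0; queue=[1,2,3]; order=4,0
step 3: dequeue 1; queue=[2,3]; order=4,0,1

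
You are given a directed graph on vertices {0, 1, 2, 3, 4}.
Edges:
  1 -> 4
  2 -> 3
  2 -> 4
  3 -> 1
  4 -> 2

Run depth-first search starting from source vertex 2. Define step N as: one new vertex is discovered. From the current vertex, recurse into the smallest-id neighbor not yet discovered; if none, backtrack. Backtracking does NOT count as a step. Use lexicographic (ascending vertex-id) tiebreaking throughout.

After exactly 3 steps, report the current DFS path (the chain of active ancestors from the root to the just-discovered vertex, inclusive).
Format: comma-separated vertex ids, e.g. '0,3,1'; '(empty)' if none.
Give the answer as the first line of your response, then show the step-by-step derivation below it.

2,3,1

step 1: discover 2; path=2; order=2
step 2: discover 3; path=2>3; order=2,3
step 3: discover 1; path=2>3>1; order=2,3,1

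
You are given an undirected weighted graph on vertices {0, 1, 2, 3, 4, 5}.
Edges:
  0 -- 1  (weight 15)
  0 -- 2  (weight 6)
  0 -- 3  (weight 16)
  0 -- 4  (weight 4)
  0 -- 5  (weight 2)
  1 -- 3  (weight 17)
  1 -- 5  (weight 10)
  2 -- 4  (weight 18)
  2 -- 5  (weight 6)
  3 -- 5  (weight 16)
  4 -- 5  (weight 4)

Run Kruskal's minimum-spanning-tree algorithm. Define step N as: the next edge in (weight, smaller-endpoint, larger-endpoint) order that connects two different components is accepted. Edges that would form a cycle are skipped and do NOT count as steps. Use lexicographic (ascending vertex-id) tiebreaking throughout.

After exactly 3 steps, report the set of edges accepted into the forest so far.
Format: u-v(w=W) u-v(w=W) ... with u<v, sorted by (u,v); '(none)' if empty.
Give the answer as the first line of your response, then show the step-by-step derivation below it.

0-2(w=6) 0-4(w=4) 0-5(w=2)

step 1: add edge 0-5 (w=2); MST = {0-5(w=2)}
step 2: add edge 0-4 (w=4); MST = {0-4(w=4) 0-5(w=2)}
step 3: add edge 0-2 (w=6); MST = {0-2(w=6) 0-4(w=4) 0-5(w=2)}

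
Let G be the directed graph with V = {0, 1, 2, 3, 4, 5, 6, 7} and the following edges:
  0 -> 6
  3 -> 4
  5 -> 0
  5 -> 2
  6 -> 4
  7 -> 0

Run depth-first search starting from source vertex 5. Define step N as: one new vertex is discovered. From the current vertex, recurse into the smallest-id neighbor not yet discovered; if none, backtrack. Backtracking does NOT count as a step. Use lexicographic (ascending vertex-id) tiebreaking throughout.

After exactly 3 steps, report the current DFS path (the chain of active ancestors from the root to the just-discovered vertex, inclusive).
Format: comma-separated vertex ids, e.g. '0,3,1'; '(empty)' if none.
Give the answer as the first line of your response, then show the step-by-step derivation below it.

5,0,6

step 1: discover 5; path=5; order=5
step 2: discover 0; path=5>0; order=5,0
step 3: discover 6; path=5>0>6; order=5,0,6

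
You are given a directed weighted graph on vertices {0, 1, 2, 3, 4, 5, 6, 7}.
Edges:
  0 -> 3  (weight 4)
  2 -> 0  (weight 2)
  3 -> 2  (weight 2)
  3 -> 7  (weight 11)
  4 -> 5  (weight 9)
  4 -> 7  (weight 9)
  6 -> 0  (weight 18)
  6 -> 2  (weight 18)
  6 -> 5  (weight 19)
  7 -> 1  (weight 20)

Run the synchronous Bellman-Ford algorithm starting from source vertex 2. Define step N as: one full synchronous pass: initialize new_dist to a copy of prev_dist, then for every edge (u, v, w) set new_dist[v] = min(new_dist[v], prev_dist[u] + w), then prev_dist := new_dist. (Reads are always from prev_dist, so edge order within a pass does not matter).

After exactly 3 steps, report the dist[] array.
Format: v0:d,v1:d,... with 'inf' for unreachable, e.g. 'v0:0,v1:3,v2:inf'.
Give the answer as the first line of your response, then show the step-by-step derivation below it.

v0:2,v1:inf,v2:0,v3:6,v4:inf,v5:inf,v6:inf,v7:17

step 1: dist = v0:2,v1:inf,v2:0,v3:inf,v4:inf,v5:inf,v6:inf,v7:inf
step 2: dist = v0:2,v1:inf,v2:0,v3:6,v4:inf,v5:inf,v6:inf,v7:inf
step 3: dist = v0:2,v1:inf,v2:0,v3:6,v4:inf,v5:inf,v6:inf,v7:17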